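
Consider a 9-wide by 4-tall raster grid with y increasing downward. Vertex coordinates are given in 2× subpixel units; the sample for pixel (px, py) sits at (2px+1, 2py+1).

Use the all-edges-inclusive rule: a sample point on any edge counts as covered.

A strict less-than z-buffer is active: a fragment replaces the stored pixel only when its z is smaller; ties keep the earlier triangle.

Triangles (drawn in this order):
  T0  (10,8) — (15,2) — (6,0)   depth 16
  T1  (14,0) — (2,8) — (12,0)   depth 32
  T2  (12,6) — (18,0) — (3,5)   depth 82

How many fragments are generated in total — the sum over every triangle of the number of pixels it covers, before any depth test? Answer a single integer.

T0:
  2·area = 64  (B↔C swapped to make it positive)
  edge (10, 8)→(6, 0): d=(-4,-8) inclusive
  edge (6, 0)→(15, 2): d=(9,2) inclusive
  edge (15, 2)→(10, 8): d=(-5,6) inclusive
    (3,0)@(7, 1): e=[4,7,53] → █
    (4,0)@(9, 1): e=[20,3,41] → █
    (5,0)@(11, 1): e=[36,-1,29] → ·
    (3,1)@(7, 3): e=[-4,25,43] → ·
    (4,1)@(9, 3): e=[12,21,31] → █
    (5,1)@(11, 3): e=[28,17,19] → █
    (6,1)@(13, 3): e=[44,13,7] → █
    (7,1)@(15, 3): e=[60,9,-5] → ·
    (4,2)@(9, 5): e=[4,39,21] → █
    (6,2)@(13, 5): e=[36,31,-3] → ·
    (4,3)@(9, 7): e=[-4,57,11] → ·
    (5,3)@(11, 7): e=[12,53,-1] → ·
  covered (7 px):
    · · · █ █ · · · ·
    · · · · █ █ █ · ·
    · · · · █ █ · · ·
    · · · · · · · · ·
T1:
  2·area = 16
  edge (14, 0)→(2, 8): d=(-12,8) inclusive
  edge (2, 8)→(12, 0): d=(10,-8) inclusive
  edge (12, 0)→(14, 0): d=(2,0) inclusive
    (5,0)@(11, 1): e=[12,2,2] → █
    (6,0)@(13, 1): e=[-4,18,2] → ·
    (4,1)@(9, 3): e=[4,6,6] → █
    (5,1)@(11, 3): e=[-12,22,6] → ·
    (4,2)@(9, 5): e=[-20,26,10] → ·
  covered (2 px):
    · · · · · █ · · ·
    · · · · █ · · · ·
    · · · · · · · · ·
    · · · · · · · · ·
T2:
  2·area = 60  (B↔C swapped to make it positive)
  edge (12, 6)→(3, 5): d=(-9,-1) inclusive
  edge (3, 5)→(18, 0): d=(15,-5) inclusive
  edge (18, 0)→(12, 6): d=(-6,6) inclusive
    (7,0)@(15, 1): e=[48,0,12] → █  [on edge]
    (8,0)@(17, 1): e=[50,10,0] → █  [on edge]
    (4,1)@(9, 3): e=[24,0,36] → █  [on edge]
    (5,1)@(11, 3): e=[26,10,24] → █
    (6,1)@(13, 3): e=[28,20,12] → █
    (7,1)@(15, 3): e=[30,30,0] → █  [on edge]
    (8,1)@(17, 3): e=[32,40,-12] → ·
    (1,2)@(3, 5): e=[0,0,60] → █  [on edge]
    (2,2)@(5, 5): e=[2,10,48] → █
    (3,2)@(7, 5): e=[4,20,36] → █
    (6,2)@(13, 5): e=[10,50,0] → █  [on edge]
    (7,2)@(15, 5): e=[12,60,-12] → ·
    (5,3)@(11, 7): e=[-10,70,0] → ·  [on edge]
  covered (12 px):
    · · · · · · · █ █
    · · · · █ █ █ █ ·
    · █ █ █ █ █ █ · ·
    · · · · · · · · ·

Result: 21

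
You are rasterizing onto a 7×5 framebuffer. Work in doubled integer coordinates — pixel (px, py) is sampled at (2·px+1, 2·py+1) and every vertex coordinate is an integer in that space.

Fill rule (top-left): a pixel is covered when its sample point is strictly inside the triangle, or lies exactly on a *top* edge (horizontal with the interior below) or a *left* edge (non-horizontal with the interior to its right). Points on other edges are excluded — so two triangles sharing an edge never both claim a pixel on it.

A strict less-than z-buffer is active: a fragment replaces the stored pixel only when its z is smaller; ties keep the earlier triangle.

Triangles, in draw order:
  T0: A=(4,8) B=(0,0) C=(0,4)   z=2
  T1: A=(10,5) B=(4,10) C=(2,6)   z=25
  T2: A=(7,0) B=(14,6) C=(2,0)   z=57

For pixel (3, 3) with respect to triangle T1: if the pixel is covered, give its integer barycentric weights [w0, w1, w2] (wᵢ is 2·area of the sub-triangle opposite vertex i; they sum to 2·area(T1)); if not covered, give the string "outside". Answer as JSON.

T0:
  2·area = 16  (B↔C swapped to make it positive)
  edge (4, 8)→(0, 4): d=(-4,-4) top-left  bias=+0
  edge (0, 4)→(0, 0): d=(0,-4) top-left  bias=+0
  edge (0, 0)→(4, 8): d=(4,8) right/bottom  bias=-1
    (0,1)@(1, 3): e=[8,4,4] → #
    (1,1)@(3, 3): e=[16,12,-12] → ·
    (0,2)@(1, 5): e=[0,4,12] → #  [on edge]
    (1,2)@(3, 5): e=[8,12,-4] → ·
    (0,3)@(1, 7): e=[-8,4,20] → ·
    (1,3)@(3, 7): e=[0,12,4] → #  [on edge]
    (2,3)@(5, 7): e=[8,20,-12] → ·
    (1,4)@(3, 9): e=[-8,12,12] → ·
    (2,4)@(5, 9): e=[0,20,-4] → ·  [on edge]
  covered (3 px):
    · · · · · · ·
    # · · · · · ·
    # · · · · · ·
    · # · · · · ·
    · · · · · · ·
T1:
  2·area = 34
  edge (10, 5)→(4, 10): d=(-6,5) right/bottom  bias=-1
  edge (4, 10)→(2, 6): d=(-2,-4) top-left  bias=+0
  edge (2, 6)→(10, 5): d=(8,-1) top-left  bias=+0
    (1,3)@(3, 7): e=[23,2,9] → #
    (2,3)@(5, 7): e=[13,10,11] → #
    (3,3)@(7, 7): e=[3,18,13] → #
    (4,3)@(9, 7): e=[-7,26,15] → ·
    (1,4)@(3, 9): e=[11,-2,25] → ·
    (2,4)@(5, 9): e=[1,6,27] → #
    (3,4)@(7, 9): e=[-9,14,29] → ·
  covered (4 px):
    · · · · · · ·
    · · · · · · ·
    · · · · · · ·
    · # # # · · ·
    · · # · · · ·
T2:
  2·area = 30
  edge (7, 0)→(14, 6): d=(7,6) right/bottom  bias=-1
  edge (14, 6)→(2, 0): d=(-12,-6) top-left  bias=+0
  edge (2, 0)→(7, 0): d=(5,0) top-left  bias=+0
    (2,0)@(5, 1): e=[19,6,5] → #
    (3,0)@(7, 1): e=[7,18,5] → #
    (4,0)@(9, 1): e=[-5,30,5] → ·
    (2,1)@(5, 3): e=[33,-18,15] → ·
    (3,1)@(7, 3): e=[21,-6,15] → ·
    (4,1)@(9, 3): e=[9,6,15] → #
    (5,1)@(11, 3): e=[-3,18,15] → ·
    (4,2)@(9, 5): e=[23,-18,25] → ·
  covered (3 px):
    · · # # · · ·
    · · · · # · ·
    · · · · · · ·
    · · · · · · ·
    · · · · · · ·

Result: [18,13,3]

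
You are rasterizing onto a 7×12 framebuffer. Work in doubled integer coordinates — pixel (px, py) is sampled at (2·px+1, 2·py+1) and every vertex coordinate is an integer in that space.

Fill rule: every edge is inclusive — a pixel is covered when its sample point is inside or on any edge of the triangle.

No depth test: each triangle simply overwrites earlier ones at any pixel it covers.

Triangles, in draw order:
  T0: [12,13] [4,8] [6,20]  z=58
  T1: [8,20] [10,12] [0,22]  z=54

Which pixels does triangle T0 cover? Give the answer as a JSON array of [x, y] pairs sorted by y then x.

T0:
  2·area = 86  (B↔C swapped to make it positive)
  edge (12, 13)→(6, 20): d=(-6,7) inclusive
  edge (6, 20)→(4, 8): d=(-2,-12) inclusive
  edge (4, 8)→(12, 13): d=(8,5) inclusive
    (2,4)@(5, 9): e=[73,10,3] → X
    (3,4)@(7, 9): e=[59,34,-7] → .
    (2,5)@(5, 11): e=[61,6,19] → X
    (3,5)@(7, 11): e=[47,30,9] → X
    (4,5)@(9, 11): e=[33,54,-1] → .
    (2,6)@(5, 13): e=[49,2,35] → X
    (4,6)@(9, 13): e=[21,50,15] → X
    (5,6)@(11, 13): e=[7,74,5] → X
    (6,6)@(13, 13): e=[-7,98,-5] → .
    (2,7)@(5, 15): e=[37,-2,51] → .
    (3,7)@(7, 15): e=[23,22,41] → X
    (5,7)@(11, 15): e=[-5,70,21] → .
  covered (10 px):
    . . . . . . .
    . . . . . . .
    . . . . . . .
    . . . . . . .
    . . X . . . .
    . . X X . . .
    . . X X X X .
    . . . X X . .
    . . . X . . .
    . . . . . . .
    . . . . . . .
    . . . . . . .
T1:
  2·area = 60  (B↔C swapped to make it positive)
  edge (8, 20)→(0, 22): d=(-8,2) inclusive
  edge (0, 22)→(10, 12): d=(10,-10) inclusive
  edge (10, 12)→(8, 20): d=(-2,8) inclusive
    (6,4)@(13, 9): e=[78,0,-18] → .  [on edge]
    (5,5)@(11, 11): e=[66,0,-6] → .  [on edge]
    (4,6)@(9, 13): e=[54,0,6] → X  [on edge]
    (5,6)@(11, 13): e=[50,20,-10] → .
    (3,7)@(7, 15): e=[42,0,18] → X  [on edge]
    (5,7)@(11, 15): e=[34,40,-14] → .
    (2,8)@(5, 17): e=[30,0,30] → X  [on edge]
    (4,8)@(9, 17): e=[22,40,-2] → .
    (1,9)@(3, 19): e=[18,0,42] → X  [on edge]
    (4,9)@(9, 19): e=[6,60,-6] → .
    (0,10)@(1, 21): e=[6,0,54] → X  [on edge]
    (2,10)@(5, 21): e=[-2,40,22] → .
  covered (10 px):
    . . . . . . .
    . . . . . . .
    . . . . . . .
    . . . . . . .
    . . . . . . .
    . . . . . . .
    . . . . X . .
    . . . X X . .
    . . X X . . .
    . X X X . . .
    X X . . . . .
    . . . . . . .

Result: [[2,4],[2,5],[3,5],[2,6],[3,6],[4,6],[5,6],[3,7],[4,7],[3,8]]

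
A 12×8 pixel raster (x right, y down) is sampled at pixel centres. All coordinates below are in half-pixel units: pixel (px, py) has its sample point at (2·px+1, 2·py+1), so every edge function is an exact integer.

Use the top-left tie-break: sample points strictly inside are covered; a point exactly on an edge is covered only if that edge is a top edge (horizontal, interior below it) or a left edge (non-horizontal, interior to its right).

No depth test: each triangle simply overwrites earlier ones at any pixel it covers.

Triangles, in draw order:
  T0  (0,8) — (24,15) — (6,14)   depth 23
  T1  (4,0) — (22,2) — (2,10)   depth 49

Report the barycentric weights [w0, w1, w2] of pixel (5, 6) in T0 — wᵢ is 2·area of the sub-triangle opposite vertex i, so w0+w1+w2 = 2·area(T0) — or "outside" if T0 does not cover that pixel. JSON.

T0:
  2·area = 102
  edge (0, 8)→(24, 15): d=(24,7) right/bottom  bias=-1
  edge (24, 15)→(6, 14): d=(-18,-1) top-left  bias=+0
  edge (6, 14)→(0, 8): d=(-6,-6) top-left  bias=+0
    (0,4)@(1, 9): e=[17,85,0] → #  [on edge]
    (1,4)@(3, 9): e=[3,87,12] → #
    (2,4)@(5, 9): e=[-11,89,24] → ·
    (0,5)@(1, 11): e=[65,49,-12] → ·
    (1,5)@(3, 11): e=[51,51,0] → #  [on edge]
    (2,5)@(5, 11): e=[37,53,12] → #
    (3,5)@(7, 11): e=[23,55,24] → #
    (4,5)@(9, 11): e=[9,57,36] → #
    (5,5)@(11, 11): e=[-5,59,48] → ·
    (1,6)@(3, 13): e=[99,15,-12] → ·
    (2,6)@(5, 13): e=[85,17,0] → #  [on edge]
    (5,6)@(11, 13): e=[43,23,36] → #
    (3,7)@(7, 15): e=[119,-17,0] → ·  [on edge]
  covered (13 px):
    · · · · · · · · · · · ·
    · · · · · · · · · · · ·
    · · · · · · · · · · · ·
    · · · · · · · · · · · ·
    # # · · · · · · · · · ·
    · # # # # · · · · · · ·
    · · # # # # # # # · · ·
    · · · · · · · · · · · ·
T1:
  2·area = 184
  edge (4, 0)→(22, 2): d=(18,2) right/bottom  bias=-1
  edge (22, 2)→(2, 10): d=(-20,8) right/bottom  bias=-1
  edge (2, 10)→(4, 0): d=(2,-10) top-left  bias=+0
    (2,0)@(5, 1): e=[16,156,12] → #
    (3,0)@(7, 1): e=[12,140,32] → #
    (4,0)@(9, 1): e=[8,124,52] → #
    (5,0)@(11, 1): e=[4,108,72] → #
    (6,0)@(13, 1): e=[0,92,92] → ·  [on edge]
    (2,1)@(5, 3): e=[52,116,16] → #
    (6,1)@(13, 3): e=[36,52,96] → #
    (7,1)@(15, 3): e=[32,36,116] → #
    (8,1)@(17, 3): e=[28,20,136] → #
    (9,1)@(19, 3): e=[24,4,156] → #
    (10,1)@(21, 3): e=[20,-12,176] → ·
    (1,2)@(3, 5): e=[92,92,0] → #  [on edge]
    (0,7)@(1, 15): e=[276,-92,0] → ·  [on edge]
  covered (23 px):
    · · # # # # · · · · · ·
    · · # # # # # # # # · ·
    · # # # # # # · · · · ·
    · # # # # · · · · · · ·
    · # · · · · · · · · · ·
    · · · · · · · · · · · ·
    · · · · · · · · · · · ·
    · · · · · · · · · · · ·

Final: [23,36,43]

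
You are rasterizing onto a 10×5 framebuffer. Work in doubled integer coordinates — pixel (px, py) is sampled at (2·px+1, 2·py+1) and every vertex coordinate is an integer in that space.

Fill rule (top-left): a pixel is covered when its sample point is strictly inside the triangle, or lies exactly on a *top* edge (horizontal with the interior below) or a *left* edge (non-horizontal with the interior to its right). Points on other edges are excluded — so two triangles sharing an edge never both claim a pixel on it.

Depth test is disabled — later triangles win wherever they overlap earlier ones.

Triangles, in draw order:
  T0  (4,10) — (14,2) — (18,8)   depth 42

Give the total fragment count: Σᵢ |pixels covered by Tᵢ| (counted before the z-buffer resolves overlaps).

T0:
  2·area = 92
  edge (4, 10)→(14, 2): d=(10,-8) top-left  bias=+0
  edge (14, 2)→(18, 8): d=(4,6) right/bottom  bias=-1
  edge (18, 8)→(4, 10): d=(-14,2) right/bottom  bias=-1
    (6,1)@(13, 3): e=[2,10,80] → #
    (7,1)@(15, 3): e=[18,-2,76] → ·
    (5,2)@(11, 5): e=[6,30,56] → #
    (7,2)@(15, 5): e=[38,6,48] → #
    (8,2)@(17, 5): e=[54,-6,44] → ·
    (4,3)@(9, 7): e=[10,50,32] → #
    (8,3)@(17, 7): e=[74,2,16] → #
    (9,3)@(19, 7): e=[90,-10,12] → ·
    (3,4)@(7, 9): e=[14,70,8] → #
    (5,4)@(11, 9): e=[46,46,0] → ·  [on edge]
    (6,4)@(13, 9): e=[62,34,-4] → ·
    (7,4)@(15, 9): e=[78,22,-8] → ·
  covered (11 px):
    · · · · · · · · · ·
    · · · · · · # · · ·
    · · · · · # # # · ·
    · · · · # # # # # ·
    · · · # # · · · · ·

Result: 11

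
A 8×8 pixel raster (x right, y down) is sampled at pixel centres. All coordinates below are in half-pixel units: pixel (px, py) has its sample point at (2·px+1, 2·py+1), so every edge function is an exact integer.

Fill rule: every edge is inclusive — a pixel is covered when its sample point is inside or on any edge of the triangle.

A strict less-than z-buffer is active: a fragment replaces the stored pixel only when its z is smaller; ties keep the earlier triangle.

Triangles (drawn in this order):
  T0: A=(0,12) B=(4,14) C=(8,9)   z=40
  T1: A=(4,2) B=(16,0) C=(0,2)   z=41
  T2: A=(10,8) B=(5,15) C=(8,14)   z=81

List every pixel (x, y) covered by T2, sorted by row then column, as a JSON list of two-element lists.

T0:
  2·area = 28  (B↔C swapped to make it positive)
  edge (0, 12)→(8, 9): d=(8,-3) inclusive
  edge (8, 9)→(4, 14): d=(-4,5) inclusive
  edge (4, 14)→(0, 12): d=(-4,-2) inclusive
    (1,5)@(3, 11): e=[1,17,10] → #
    (2,5)@(5, 11): e=[7,7,14] → #
    (3,5)@(7, 11): e=[13,-3,18] → ·
    (1,6)@(3, 13): e=[17,9,2] → #
    (2,6)@(5, 13): e=[23,-1,6] → ·
    (1,7)@(3, 15): e=[33,1,-6] → ·
  covered (3 px):
    · · · · · · · ·
    · · · · · · · ·
    · · · · · · · ·
    · · · · · · · ·
    · · · · · · · ·
    · # # · · · · ·
    · # · · · · · ·
    · · · · · · · ·
T1:
  2·area = 8  (B↔C swapped to make it positive)
  edge (4, 2)→(0, 2): d=(-4,0) inclusive
  edge (0, 2)→(16, 0): d=(16,-2) inclusive
  edge (16, 0)→(4, 2): d=(-12,2) inclusive
    (4,0)@(9, 1): e=[4,2,2] → #
    (5,0)@(11, 1): e=[4,6,-2] → ·
    (4,1)@(9, 3): e=[-4,34,-22] → ·
  covered (1 px):
    · · · · # · · ·
    · · · · · · · ·
    · · · · · · · ·
    · · · · · · · ·
    · · · · · · · ·
    · · · · · · · ·
    · · · · · · · ·
    · · · · · · · ·
T2:
  2·area = 16  (B↔C swapped to make it positive)
  edge (10, 8)→(8, 14): d=(-2,6) inclusive
  edge (8, 14)→(5, 15): d=(-3,1) inclusive
  edge (5, 15)→(10, 8): d=(5,-7) inclusive
    (7,0)@(15, 1): e=[-16,32,0] → ·  [on edge]
    (5,2)@(11, 5): e=[0,24,-8] → ·  [on edge]
    (4,5)@(9, 11): e=[0,8,8] → #  [on edge]
    (5,5)@(11, 11): e=[-12,6,22] → ·
    (3,6)@(7, 13): e=[8,4,4] → #
    (4,6)@(9, 13): e=[-4,2,18] → ·
    (5,6)@(11, 13): e=[-16,0,32] → ·  [on edge]
    (2,7)@(5, 15): e=[16,0,0] → #  [on edge]
    (3,7)@(7, 15): e=[4,-2,14] → ·
  covered (3 px):
    · · · · · · · ·
    · · · · · · · ·
    · · · · · · · ·
    · · · · · · · ·
    · · · · · · · ·
    · · · · # · · ·
    · · · # · · · ·
    · · # · · · · ·

Answer: [[4,5],[3,6],[2,7]]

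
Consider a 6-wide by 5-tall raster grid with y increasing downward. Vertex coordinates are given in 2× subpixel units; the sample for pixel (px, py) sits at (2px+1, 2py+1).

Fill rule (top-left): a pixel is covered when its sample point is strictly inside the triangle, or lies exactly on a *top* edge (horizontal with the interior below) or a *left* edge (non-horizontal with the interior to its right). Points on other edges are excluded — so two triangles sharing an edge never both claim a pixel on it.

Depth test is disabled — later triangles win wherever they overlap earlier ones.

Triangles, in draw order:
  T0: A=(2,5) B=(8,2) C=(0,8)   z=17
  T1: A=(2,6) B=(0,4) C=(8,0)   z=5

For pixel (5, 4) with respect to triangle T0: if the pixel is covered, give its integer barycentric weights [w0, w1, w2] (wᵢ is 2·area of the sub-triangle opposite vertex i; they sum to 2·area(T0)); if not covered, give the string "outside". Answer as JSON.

T0:
  2·area = 12
  edge (2, 5)→(8, 2): d=(6,-3) top-left  bias=+0
  edge (8, 2)→(0, 8): d=(-8,6) right/bottom  bias=-1
  edge (0, 8)→(2, 5): d=(2,-3) top-left  bias=+0
    (1,2)@(3, 5): e=[3,6,3] → █
    (2,2)@(5, 5): e=[9,-6,9] → ·
    (0,3)@(1, 7): e=[9,2,1] → █
    (1,3)@(3, 7): e=[15,-10,7] → ·
    (0,4)@(1, 9): e=[21,-14,5] → ·
  covered (2 px):
    · · · · · ·
    · · · · · ·
    · █ · · · ·
    █ · · · · ·
    · · · · · ·
T1:
  2·area = 24
  edge (2, 6)→(0, 4): d=(-2,-2) top-left  bias=+0
  edge (0, 4)→(8, 0): d=(8,-4) top-left  bias=+0
  edge (8, 0)→(2, 6): d=(-6,6) right/bottom  bias=-1
    (3,0)@(7, 1): e=[20,4,0] → ·  [on edge]
    (1,1)@(3, 3): e=[8,4,12] → █
    (2,1)@(5, 3): e=[12,12,0] → ·  [on edge]
    (0,2)@(1, 5): e=[0,12,12] → █  [on edge]
    (1,2)@(3, 5): e=[4,20,0] → ·  [on edge]
    (0,3)@(1, 7): e=[-4,28,0] → ·  [on edge]
    (1,3)@(3, 7): e=[0,36,-12] → ·  [on edge]
    (2,4)@(5, 9): e=[0,60,-36] → ·  [on edge]
  covered (2 px):
    · · · · · ·
    · █ · · · ·
    █ · · · · ·
    · · · · · ·
    · · · · · ·

Answer: "outside"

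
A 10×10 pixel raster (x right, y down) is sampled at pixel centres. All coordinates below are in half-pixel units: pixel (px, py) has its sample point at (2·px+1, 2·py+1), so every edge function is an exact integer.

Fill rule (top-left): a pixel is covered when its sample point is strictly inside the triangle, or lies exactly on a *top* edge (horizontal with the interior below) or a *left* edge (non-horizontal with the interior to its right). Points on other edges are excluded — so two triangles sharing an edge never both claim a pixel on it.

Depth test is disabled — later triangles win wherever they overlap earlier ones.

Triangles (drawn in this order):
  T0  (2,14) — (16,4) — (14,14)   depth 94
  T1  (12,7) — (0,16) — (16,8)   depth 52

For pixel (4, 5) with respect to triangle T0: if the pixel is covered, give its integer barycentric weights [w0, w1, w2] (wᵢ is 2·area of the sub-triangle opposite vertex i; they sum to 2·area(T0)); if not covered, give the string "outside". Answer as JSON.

T0:
  2·area = 120
  edge (2, 14)→(16, 4): d=(14,-10) top-left  bias=+0
  edge (16, 4)→(14, 14): d=(-2,10) right/bottom  bias=-1
  edge (14, 14)→(2, 14): d=(-12,0) right/bottom  bias=-1
    (7,2)@(15, 5): e=[4,8,108] → █
    (8,2)@(17, 5): e=[24,-12,108] → ·
    (6,3)@(13, 7): e=[12,24,84] → █
    (8,3)@(17, 7): e=[52,-16,84] → ·
    (4,4)@(9, 9): e=[0,60,60] → █  [on edge]
    (5,4)@(11, 9): e=[20,40,60] → █
    (7,4)@(15, 9): e=[60,0,60] → ·  [on edge]
    (3,5)@(7, 11): e=[8,76,36] → █
    (7,5)@(15, 11): e=[88,-4,36] → ·
    (2,6)@(5, 13): e=[16,92,12] → █
    (7,6)@(15, 13): e=[116,-8,12] → ·
    (2,7)@(5, 15): e=[44,88,-12] → ·
    (6,9)@(13, 19): e=[180,0,-60] → ·  [on edge]
  covered (15 px):
    · · · · · · · · · ·
    · · · · · · · · · ·
    · · · · · · · █ · ·
    · · · · · · █ █ · ·
    · · · · █ █ █ · · ·
    · · · █ █ █ █ · · ·
    · · █ █ █ █ █ · · ·
    · · · · · · · · · ·
    · · · · · · · · · ·
    · · · · · · · · · ·
T1:
  2·area = 48  (B↔C swapped to make it positive)
  edge (12, 7)→(16, 8): d=(4,1) right/bottom  bias=-1
  edge (16, 8)→(0, 16): d=(-16,8) right/bottom  bias=-1
  edge (0, 16)→(12, 7): d=(12,-9) top-left  bias=+0
    (5,4)@(11, 9): e=[9,24,15] → █
    (6,4)@(13, 9): e=[7,8,33] → █
    (7,4)@(15, 9): e=[5,-8,51] → ·
    (3,5)@(7, 11): e=[21,24,3] → █
    (4,5)@(9, 11): e=[19,8,21] → █
    (5,5)@(11, 11): e=[17,-8,39] → ·
    (6,5)@(13, 11): e=[15,-24,57] → ·
    (2,6)@(5, 13): e=[31,8,9] → █
    (3,6)@(7, 13): e=[29,-8,27] → ·
    (4,6)@(9, 13): e=[27,-24,45] → ·
    (2,7)@(5, 15): e=[39,-24,33] → ·
  covered (5 px):
    · · · · · · · · · ·
    · · · · · · · · · ·
    · · · · · · · · · ·
    · · · · · · · · · ·
    · · · · · █ █ · · ·
    · · · █ █ · · · · ·
    · · █ · · · · · · ·
    · · · · · · · · · ·
    · · · · · · · · · ·
    · · · · · · · · · ·

Answer: [56,36,28]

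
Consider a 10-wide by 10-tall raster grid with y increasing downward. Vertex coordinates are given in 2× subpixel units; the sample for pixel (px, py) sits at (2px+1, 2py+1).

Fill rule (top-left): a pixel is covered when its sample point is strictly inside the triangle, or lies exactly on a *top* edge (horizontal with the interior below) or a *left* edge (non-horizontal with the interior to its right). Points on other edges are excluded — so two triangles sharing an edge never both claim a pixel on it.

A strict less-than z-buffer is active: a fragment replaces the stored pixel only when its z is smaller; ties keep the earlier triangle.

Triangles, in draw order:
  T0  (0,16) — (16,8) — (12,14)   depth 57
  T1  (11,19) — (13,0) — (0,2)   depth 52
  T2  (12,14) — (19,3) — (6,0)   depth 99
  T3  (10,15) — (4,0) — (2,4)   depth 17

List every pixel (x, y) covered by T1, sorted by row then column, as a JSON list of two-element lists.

T0:
  2·area = 64
  edge (0, 16)→(16, 8): d=(16,-8) top-left  bias=+0
  edge (16, 8)→(12, 14): d=(-4,6) right/bottom  bias=-1
  edge (12, 14)→(0, 16): d=(-12,2) right/bottom  bias=-1
    (7,4)@(15, 9): e=[8,2,54] → #
    (8,4)@(17, 9): e=[24,-10,50] → ·
    (5,5)@(11, 11): e=[8,18,38] → #
    (6,5)@(13, 11): e=[24,6,34] → #
    (7,5)@(15, 11): e=[40,-6,30] → ·
    (3,6)@(7, 13): e=[8,34,22] → #
    (4,6)@(9, 13): e=[24,22,18] → #
    (6,6)@(13, 13): e=[56,-2,10] → ·
    (1,7)@(3, 15): e=[8,50,6] → #
    (2,7)@(5, 15): e=[24,38,2] → #
    (3,7)@(7, 15): e=[40,26,-2] → ·
    (4,7)@(9, 15): e=[56,14,-6] → ·
  covered (8 px):
    · · · · · · · · · ·
    · · · · · · · · · ·
    · · · · · · · · · ·
    · · · · · · · · · ·
    · · · · · · · # · ·
    · · · · · # # · · ·
    · · · # # # · · · ·
    · # # · · · · · · ·
    · · · · · · · · · ·
    · · · · · · · · · ·
T1:
  2·area = 243  (B↔C swapped to make it positive)
  edge (11, 19)→(0, 2): d=(-11,-17) top-left  bias=+0
  edge (0, 2)→(13, 0): d=(13,-2) top-left  bias=+0
  edge (13, 0)→(11, 19): d=(-2,19) right/bottom  bias=-1
    (3,0)@(7, 1): e=[130,1,112] → #
    (4,0)@(9, 1): e=[164,5,74] → #
    (5,0)@(11, 1): e=[198,9,36] → #
    (6,0)@(13, 1): e=[232,13,-2] → ·
    (0,1)@(1, 3): e=[6,15,222] → #
    (1,1)@(3, 3): e=[40,19,184] → #
    (2,1)@(5, 3): e=[74,23,146] → #
    (6,1)@(13, 3): e=[210,39,-6] → ·
    (0,2)@(1, 5): e=[-16,41,218] → ·
    (1,2)@(3, 5): e=[18,45,180] → #
    (6,2)@(13, 5): e=[188,65,-10] → ·
    (1,3)@(3, 7): e=[-4,71,176] → ·
    (5,9)@(11, 19): e=[0,243,0] → ·  [on edge]
  covered (30 px):
    · · · # # # · · · ·
    # # # # # # · · · ·
    · # # # # # · · · ·
    · · # # # # · · · ·
    · · # # # # · · · ·
    · · · # # # · · · ·
    · · · · # # · · · ·
    · · · · # # · · · ·
    · · · · · # · · · ·
    · · · · · · · · · ·
T2:
  2·area = 164  (B↔C swapped to make it positive)
  edge (12, 14)→(6, 0): d=(-6,-14) top-left  bias=+0
  edge (6, 0)→(19, 3): d=(13,3) right/bottom  bias=-1
  edge (19, 3)→(12, 14): d=(-7,11) right/bottom  bias=-1
    (3,0)@(7, 1): e=[8,10,146] → #
    (4,0)@(9, 1): e=[36,4,124] → #
    (5,0)@(11, 1): e=[64,-2,102] → ·
    (3,1)@(7, 3): e=[-4,36,132] → ·
    (4,1)@(9, 3): e=[24,30,110] → #
    (5,1)@(11, 3): e=[52,24,88] → #
    (6,1)@(13, 3): e=[80,18,66] → #
    (7,1)@(15, 3): e=[108,12,44] → #
    (8,1)@(17, 3): e=[136,6,22] → #
    (9,1)@(19, 3): e=[164,0,0] → ·  [on edge]
    (4,2)@(9, 5): e=[12,56,96] → #
    (9,2)@(19, 5): e=[152,26,-14] → ·
    (4,3)@(9, 7): e=[0,82,82] → #  [on edge]
  covered (21 px):
    · · · # # · · · · ·
    · · · · # # # # # ·
    · · · · # # # # # ·
    · · · · # # # # · ·
    · · · · · # # # · ·
    · · · · · # # · · ·
    · · · · · · · · · ·
    · · · · · · · · · ·
    · · · · · · · · · ·
    · · · · · · · · · ·
T3:
  2·area = 54  (B↔C swapped to make it positive)
  edge (10, 15)→(2, 4): d=(-8,-11) top-left  bias=+0
  edge (2, 4)→(4, 0): d=(2,-4) top-left  bias=+0
  edge (4, 0)→(10, 15): d=(6,15) right/bottom  bias=-1
    (1,1)@(3, 3): e=[19,2,33] → #
    (2,1)@(5, 3): e=[41,10,3] → #
    (3,1)@(7, 3): e=[63,18,-27] → ·
    (1,2)@(3, 5): e=[3,6,45] → #
    (3,2)@(7, 5): e=[47,22,-15] → ·
    (1,3)@(3, 7): e=[-13,10,57] → ·
    (2,3)@(5, 7): e=[9,18,27] → #
    (3,3)@(7, 7): e=[31,26,-3] → ·
    (2,4)@(5, 9): e=[-7,22,39] → ·
    (3,4)@(7, 9): e=[15,30,9] → #
    (4,4)@(9, 9): e=[37,38,-21] → ·
    (3,5)@(7, 11): e=[-1,34,21] → ·
  covered (7 px):
    · · · · · · · · · ·
    · # # · · · · · · ·
    · # # · · · · · · ·
    · · # · · · · · · ·
    · · · # · · · · · ·
    · · · · · · · · · ·
    · · · · # · · · · ·
    · · · · · · · · · ·
    · · · · · · · · · ·
    · · · · · · · · · ·

Answer: [[3,0],[4,0],[5,0],[0,1],[1,1],[2,1],[3,1],[4,1],[5,1],[1,2],[2,2],[3,2],[4,2],[5,2],[2,3],[3,3],[4,3],[5,3],[2,4],[3,4],[4,4],[5,4],[3,5],[4,5],[5,5],[4,6],[5,6],[4,7],[5,7],[5,8]]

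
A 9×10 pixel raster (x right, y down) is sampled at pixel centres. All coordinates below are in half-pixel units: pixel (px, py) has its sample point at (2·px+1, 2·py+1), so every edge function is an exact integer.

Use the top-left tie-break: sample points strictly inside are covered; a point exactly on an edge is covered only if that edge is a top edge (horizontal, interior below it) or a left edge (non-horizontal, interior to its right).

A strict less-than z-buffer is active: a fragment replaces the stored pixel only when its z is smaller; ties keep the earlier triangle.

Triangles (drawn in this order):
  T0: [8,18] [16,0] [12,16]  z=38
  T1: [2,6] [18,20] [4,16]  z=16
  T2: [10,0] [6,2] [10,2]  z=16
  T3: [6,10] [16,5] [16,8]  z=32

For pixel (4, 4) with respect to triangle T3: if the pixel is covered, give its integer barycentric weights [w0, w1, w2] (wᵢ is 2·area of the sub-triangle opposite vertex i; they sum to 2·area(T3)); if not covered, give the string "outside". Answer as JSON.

T0:
  2·area = 56
  edge (8, 18)→(16, 0): d=(8,-18) top-left  bias=+0
  edge (16, 0)→(12, 16): d=(-4,16) right/bottom  bias=-1
  edge (12, 16)→(8, 18): d=(-4,2) right/bottom  bias=-1
    (7,1)@(15, 3): e=[6,4,46] → #
    (8,1)@(17, 3): e=[42,-28,42] → ·
    (7,2)@(15, 5): e=[22,-4,38] → ·
    (6,3)@(13, 7): e=[2,20,34] → #
    (7,3)@(15, 7): e=[38,-12,30] → ·
    (6,4)@(13, 9): e=[18,12,26] → #
    (7,4)@(15, 9): e=[54,-20,22] → ·
    (6,5)@(13, 11): e=[34,4,18] → #
    (7,5)@(15, 11): e=[70,-28,14] → ·
    (5,6)@(11, 13): e=[14,28,14] → #
    (6,6)@(13, 13): e=[50,-4,10] → ·
    (5,7)@(11, 15): e=[30,20,6] → #
  covered (7 px):
    · · · · · · · · ·
    · · · · · · · # ·
    · · · · · · · · ·
    · · · · · · # · ·
    · · · · · · # · ·
    · · · · · · # · ·
    · · · · · # · · ·
    · · · · · # · · ·
    · · · · # · · · ·
    · · · · · · · · ·
T1:
  2·area = 132
  edge (2, 6)→(18, 20): d=(16,14) right/bottom  bias=-1
  edge (18, 20)→(4, 16): d=(-14,-4) top-left  bias=+0
  edge (4, 16)→(2, 6): d=(-2,-10) top-left  bias=+0
    (0,0)@(1, 1): e=[-66,198,0] → ·  [on edge]
    (1,3)@(3, 7): e=[2,122,8] → #
    (2,3)@(5, 7): e=[-26,130,28] → ·
    (1,4)@(3, 9): e=[34,94,4] → #
    (2,4)@(5, 9): e=[6,102,24] → #
    (3,4)@(7, 9): e=[-22,110,44] → ·
    (1,5)@(3, 11): e=[66,66,0] → #  [on edge]
    (3,5)@(7, 11): e=[10,82,40] → #
    (4,5)@(9, 11): e=[-18,90,60] → ·
    (1,6)@(3, 13): e=[98,38,-4] → ·
    (2,6)@(5, 13): e=[70,46,16] → #
    (4,6)@(9, 13): e=[14,62,56] → #
  covered (17 px):
    · · · · · · · · ·
    · · · · · · · · ·
    · · · · · · · · ·
    · # · · · · · · ·
    · # # · · · · · ·
    · # # # · · · · ·
    · · # # # · · · ·
    · · # # # # · · ·
    · · · · # # # · ·
    · · · · · · · # ·
T2:
  2·area = 8  (B↔C swapped to make it positive)
  edge (10, 0)→(10, 2): d=(0,2) right/bottom  bias=-1
  edge (10, 2)→(6, 2): d=(-4,0) right/bottom  bias=-1
  edge (6, 2)→(10, 0): d=(4,-2) top-left  bias=+0
    (4,0)@(9, 1): e=[2,4,2] → #
    (5,0)@(11, 1): e=[-2,4,6] → ·
    (4,1)@(9, 3): e=[2,-4,10] → ·
  covered (1 px):
    · · · · # · · · ·
    · · · · · · · · ·
    · · · · · · · · ·
    · · · · · · · · ·
    · · · · · · · · ·
    · · · · · · · · ·
    · · · · · · · · ·
    · · · · · · · · ·
    · · · · · · · · ·
    · · · · · · · · ·
T3:
  2·area = 30
  edge (6, 10)→(16, 5): d=(10,-5) top-left  bias=+0
  edge (16, 5)→(16, 8): d=(0,3) right/bottom  bias=-1
  edge (16, 8)→(6, 10): d=(-10,2) right/bottom  bias=-1
    (6,3)@(13, 7): e=[5,9,16] → #
    (7,3)@(15, 7): e=[15,3,12] → #
    (8,3)@(17, 7): e=[25,-3,8] → ·
    (4,4)@(9, 9): e=[5,21,4] → #
    (5,4)@(11, 9): e=[15,15,0] → ·  [on edge]
    (6,4)@(13, 9): e=[25,9,-4] → ·
    (7,4)@(15, 9): e=[35,3,-8] → ·
    (0,5)@(1, 11): e=[-15,45,0] → ·  [on edge]
    (4,5)@(9, 11): e=[25,21,-16] → ·
  covered (3 px):
    · · · · · · · · ·
    · · · · · · · · ·
    · · · · · · · · ·
    · · · · · · # # ·
    · · · · # · · · ·
    · · · · · · · · ·
    · · · · · · · · ·
    · · · · · · · · ·
    · · · · · · · · ·
    · · · · · · · · ·

Answer: [21,4,5]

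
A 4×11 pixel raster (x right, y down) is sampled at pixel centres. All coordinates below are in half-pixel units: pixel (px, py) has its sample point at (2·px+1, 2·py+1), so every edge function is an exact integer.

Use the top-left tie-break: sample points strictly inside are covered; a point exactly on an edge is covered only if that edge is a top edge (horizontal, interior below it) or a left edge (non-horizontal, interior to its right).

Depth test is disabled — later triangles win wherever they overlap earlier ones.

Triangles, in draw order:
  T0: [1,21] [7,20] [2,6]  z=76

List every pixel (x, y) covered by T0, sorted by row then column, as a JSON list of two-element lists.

T0:
  2·area = 89  (B↔C swapped to make it positive)
  edge (1, 21)→(2, 6): d=(1,-15) top-left  bias=+0
  edge (2, 6)→(7, 20): d=(5,14) right/bottom  bias=-1
  edge (7, 20)→(1, 21): d=(-6,1) right/bottom  bias=-1
    (1,4)@(3, 9): e=[18,1,70] → █
    (2,4)@(5, 9): e=[48,-27,68] → ·
    (1,5)@(3, 11): e=[20,11,58] → █
    (2,5)@(5, 11): e=[50,-17,56] → ·
    (1,6)@(3, 13): e=[22,21,46] → █
    (2,6)@(5, 13): e=[52,-7,44] → ·
    (1,7)@(3, 15): e=[24,31,34] → █
    (2,7)@(5, 15): e=[54,3,32] → █
    (3,7)@(7, 15): e=[84,-25,30] → ·
    (1,8)@(3, 17): e=[26,41,22] → █
    (3,8)@(7, 17): e=[86,-15,18] → ·
    (1,9)@(3, 19): e=[28,51,10] → █
    (0,10)@(1, 21): e=[0,89,0] → ·  [on edge]
  covered (9 px):
    · · · ·
    · · · ·
    · · · ·
    · · · ·
    · █ · ·
    · █ · ·
    · █ · ·
    · █ █ ·
    · █ █ ·
    · █ █ ·
    · · · ·

Result: [[1,4],[1,5],[1,6],[1,7],[2,7],[1,8],[2,8],[1,9],[2,9]]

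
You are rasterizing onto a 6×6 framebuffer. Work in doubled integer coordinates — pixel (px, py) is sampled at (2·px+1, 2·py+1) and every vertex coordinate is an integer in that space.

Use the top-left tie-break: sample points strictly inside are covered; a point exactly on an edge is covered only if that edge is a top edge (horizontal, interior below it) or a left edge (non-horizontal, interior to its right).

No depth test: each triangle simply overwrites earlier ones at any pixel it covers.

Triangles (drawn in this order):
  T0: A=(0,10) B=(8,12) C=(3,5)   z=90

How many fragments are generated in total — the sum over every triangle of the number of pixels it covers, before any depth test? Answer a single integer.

T0:
  2·area = 46  (B↔C swapped to make it positive)
  edge (0, 10)→(3, 5): d=(3,-5) top-left  bias=+0
  edge (3, 5)→(8, 12): d=(5,7) right/bottom  bias=-1
  edge (8, 12)→(0, 10): d=(-8,-2) top-left  bias=+0
    (1,2)@(3, 5): e=[0,0,46] → ·  [on edge]
    (1,3)@(3, 7): e=[6,10,30] → █
    (2,3)@(5, 7): e=[16,-4,34] → ·
    (0,4)@(1, 9): e=[2,34,10] → █
    (2,4)@(5, 9): e=[22,6,18] → █
    (3,4)@(7, 9): e=[32,-8,22] → ·
    (0,5)@(1, 11): e=[8,44,-6] → ·
    (1,5)@(3, 11): e=[18,30,-2] → ·
    (2,5)@(5, 11): e=[28,16,2] → █
    (3,5)@(7, 11): e=[38,2,6] → █
    (4,5)@(9, 11): e=[48,-12,10] → ·
  covered (6 px):
    · · · · · ·
    · · · · · ·
    · · · · · ·
    · █ · · · ·
    █ █ █ · · ·
    · · █ █ · ·

Result: 6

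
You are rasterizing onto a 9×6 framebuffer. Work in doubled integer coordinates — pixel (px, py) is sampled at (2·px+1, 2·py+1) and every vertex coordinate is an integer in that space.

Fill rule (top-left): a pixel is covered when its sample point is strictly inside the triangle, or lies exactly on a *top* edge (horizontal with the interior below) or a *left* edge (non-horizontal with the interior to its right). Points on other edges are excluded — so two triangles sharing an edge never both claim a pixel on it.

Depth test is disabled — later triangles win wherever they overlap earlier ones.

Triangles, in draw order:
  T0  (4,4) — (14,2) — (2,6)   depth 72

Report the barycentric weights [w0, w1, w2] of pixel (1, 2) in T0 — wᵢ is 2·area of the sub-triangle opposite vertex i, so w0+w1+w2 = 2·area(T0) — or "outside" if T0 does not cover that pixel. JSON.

T0:
  2·area = 16
  edge (4, 4)→(14, 2): d=(10,-2) top-left  bias=+0
  edge (14, 2)→(2, 6): d=(-12,4) right/bottom  bias=-1
  edge (2, 6)→(4, 4): d=(2,-2) top-left  bias=+0
    (3,0)@(7, 1): e=[-24,40,0] → .  [on edge]
    (8,0)@(17, 1): e=[-4,0,20] → .  [on edge]
    (2,1)@(5, 3): e=[-8,24,0] → .  [on edge]
    (4,1)@(9, 3): e=[0,8,8] → X  [on edge]
    (5,1)@(11, 3): e=[4,0,12] → .  [on edge]
    (1,2)@(3, 5): e=[8,8,0] → X  [on edge]
    (2,2)@(5, 5): e=[12,0,4] → .  [on edge]
    (4,2)@(9, 5): e=[20,-16,12] → .
    (0,3)@(1, 7): e=[24,-8,0] → .  [on edge]
    (1,3)@(3, 7): e=[28,-16,4] → .
  covered (2 px):
    . . . . . . . . .
    . . . . X . . . .
    . X . . . . . . .
    . . . . . . . . .
    . . . . . . . . .
    . . . . . . . . .

Final: [8,0,8]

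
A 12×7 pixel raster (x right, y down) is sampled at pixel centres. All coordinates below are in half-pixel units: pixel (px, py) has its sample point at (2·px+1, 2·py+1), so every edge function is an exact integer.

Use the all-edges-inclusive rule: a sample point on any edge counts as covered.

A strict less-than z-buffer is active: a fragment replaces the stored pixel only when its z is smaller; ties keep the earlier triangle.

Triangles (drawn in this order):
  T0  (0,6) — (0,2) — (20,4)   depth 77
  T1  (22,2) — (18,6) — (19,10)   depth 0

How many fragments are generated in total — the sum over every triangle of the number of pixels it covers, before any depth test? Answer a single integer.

T0:
  2·area = 80
  edge (0, 6)→(0, 2): d=(0,-4) inclusive
  edge (0, 2)→(20, 4): d=(20,2) inclusive
  edge (20, 4)→(0, 6): d=(-20,2) inclusive
    (0,1)@(1, 3): e=[4,18,58] → █
    (1,1)@(3, 3): e=[12,14,54] → █
    (2,1)@(5, 3): e=[20,10,50] → █
    (3,1)@(7, 3): e=[28,6,46] → █
    (4,1)@(9, 3): e=[36,2,42] → █
    (5,1)@(11, 3): e=[44,-2,38] → ·
    (0,2)@(1, 5): e=[4,58,18] → █
    (5,2)@(11, 5): e=[44,38,-2] → ·
    (0,3)@(1, 7): e=[4,98,-22] → ·
    (1,3)@(3, 7): e=[12,94,-26] → ·
    (2,3)@(5, 7): e=[20,90,-30] → ·
    (3,3)@(7, 7): e=[28,86,-34] → ·
  covered (10 px):
    · · · · · · · · · · · ·
    █ █ █ █ █ · · · · · · ·
    █ █ █ █ █ · · · · · · ·
    · · · · · · · · · · · ·
    · · · · · · · · · · · ·
    · · · · · · · · · · · ·
    · · · · · · · · · · · ·
T1:
  2·area = 20  (B↔C swapped to make it positive)
  edge (22, 2)→(19, 10): d=(-3,8) inclusive
  edge (19, 10)→(18, 6): d=(-1,-4) inclusive
  edge (18, 6)→(22, 2): d=(4,-4) inclusive
    (11,0)@(23, 1): e=[-5,25,0] → ·  [on edge]
    (10,1)@(21, 3): e=[5,15,0] → █  [on edge]
    (11,1)@(23, 3): e=[-11,23,8] → ·
    (9,2)@(19, 5): e=[15,5,0] → █  [on edge]
    (10,2)@(21, 5): e=[-1,13,8] → ·
    (8,3)@(17, 7): e=[25,-5,0] → ·  [on edge]
    (9,3)@(19, 7): e=[9,3,8] → █
    (10,3)@(21, 7): e=[-7,11,16] → ·
    (7,4)@(15, 9): e=[35,-15,0] → ·  [on edge]
    (9,4)@(19, 9): e=[3,1,16] → █
    (10,4)@(21, 9): e=[-13,9,24] → ·
    (6,5)@(13, 11): e=[45,-25,0] → ·  [on edge]
    (5,6)@(11, 13): e=[55,-35,0] → ·  [on edge]
  covered (4 px):
    · · · · · · · · · · · ·
    · · · · · · · · · · █ ·
    · · · · · · · · · █ · ·
    · · · · · · · · · █ · ·
    · · · · · · · · · █ · ·
    · · · · · · · · · · · ·
    · · · · · · · · · · · ·

Answer: 14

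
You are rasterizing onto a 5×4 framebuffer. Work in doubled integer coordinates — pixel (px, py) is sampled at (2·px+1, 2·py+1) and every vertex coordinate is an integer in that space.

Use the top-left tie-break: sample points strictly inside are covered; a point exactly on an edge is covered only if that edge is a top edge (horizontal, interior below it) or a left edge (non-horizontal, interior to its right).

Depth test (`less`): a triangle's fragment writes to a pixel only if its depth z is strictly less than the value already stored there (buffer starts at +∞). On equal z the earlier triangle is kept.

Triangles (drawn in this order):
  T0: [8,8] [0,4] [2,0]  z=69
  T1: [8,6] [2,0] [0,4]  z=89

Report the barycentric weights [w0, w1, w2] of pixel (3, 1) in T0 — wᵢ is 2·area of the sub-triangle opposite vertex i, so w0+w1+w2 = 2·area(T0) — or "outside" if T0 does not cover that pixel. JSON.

T0:
  2·area = 40
  edge (8, 8)→(0, 4): d=(-8,-4) top-left  bias=+0
  edge (0, 4)→(2, 0): d=(2,-4) top-left  bias=+0
  edge (2, 0)→(8, 8): d=(6,8) right/bottom  bias=-1
    (0,1)@(1, 3): e=[12,2,26] → #
    (1,1)@(3, 3): e=[20,10,10] → #
    (2,1)@(5, 3): e=[28,18,-6] → ·
    (0,2)@(1, 5): e=[-4,6,38] → ·
    (1,2)@(3, 5): e=[4,14,22] → #
    (2,2)@(5, 5): e=[12,22,6] → #
    (3,2)@(7, 5): e=[20,30,-10] → ·
    (1,3)@(3, 7): e=[-12,18,34] → ·
    (2,3)@(5, 7): e=[-4,26,18] → ·
    (3,3)@(7, 7): e=[4,34,2] → #
    (4,3)@(9, 7): e=[12,42,-14] → ·
  covered (5 px):
    · · · · ·
    # # · · ·
    · # # · ·
    · · · # ·
T1:
  2·area = 36  (B↔C swapped to make it positive)
  edge (8, 6)→(0, 4): d=(-8,-2) top-left  bias=+0
  edge (0, 4)→(2, 0): d=(2,-4) top-left  bias=+0
  edge (2, 0)→(8, 6): d=(6,6) right/bottom  bias=-1
    (1,0)@(3, 1): e=[30,6,0] → ·  [on edge]
    (0,1)@(1, 3): e=[10,2,24] → #
    (1,1)@(3, 3): e=[14,10,12] → #
    (2,1)@(5, 3): e=[18,18,0] → ·  [on edge]
    (0,2)@(1, 5): e=[-6,6,36] → ·
    (1,2)@(3, 5): e=[-2,14,24] → ·
    (2,2)@(5, 5): e=[2,22,12] → #
    (3,2)@(7, 5): e=[6,30,0] → ·  [on edge]
    (2,3)@(5, 7): e=[-14,26,24] → ·
    (4,3)@(9, 7): e=[-6,42,0] → ·  [on edge]
  covered (3 px):
    · · · · ·
    # # · · ·
    · · # · ·
    · · · · ·

Answer: "outside"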